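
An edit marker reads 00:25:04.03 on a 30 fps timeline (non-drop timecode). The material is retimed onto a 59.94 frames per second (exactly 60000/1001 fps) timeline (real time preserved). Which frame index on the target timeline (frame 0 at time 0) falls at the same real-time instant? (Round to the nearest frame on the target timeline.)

frame 90156

Source frame index: (0×3600 + 25×60 + 4) × 30 + 3 = 45123.
Real time: 45123 / (30) = 15041/10 s.
Target frame: (15041/10) × (60000/1001) = 6942000/77 ≈ 90155.844 → 90156.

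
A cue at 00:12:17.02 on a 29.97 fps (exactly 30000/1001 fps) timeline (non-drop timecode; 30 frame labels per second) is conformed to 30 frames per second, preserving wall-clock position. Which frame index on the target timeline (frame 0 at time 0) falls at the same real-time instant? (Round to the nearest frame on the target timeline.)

frame 22134

Source frame index: (0×3600 + 12×60 + 17) × 30 + 2 = 22112.
Real time: 22112 / (30000/1001) = 1383382/1875 s.
Target frame: (1383382/1875) × (30) = 2766764/125 ≈ 22134.112 → 22134.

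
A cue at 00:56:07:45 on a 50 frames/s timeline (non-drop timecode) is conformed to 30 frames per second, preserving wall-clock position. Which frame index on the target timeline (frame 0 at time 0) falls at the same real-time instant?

frame 101037

Source frame index: (0×3600 + 56×60 + 7) × 50 + 45 = 168395.
Real time: 168395 / (50) = 33679/10 s.
Target frame: (33679/10) × (30) = 101037.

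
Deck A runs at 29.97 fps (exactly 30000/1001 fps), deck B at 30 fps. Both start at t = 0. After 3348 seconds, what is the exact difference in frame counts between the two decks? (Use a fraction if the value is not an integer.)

A emits 30000/1001 × 3348 = 100440000/1001 frames; B emits 30 × 3348 = 100440.
Difference = 100440/1001 frames (≈ 100.3397); B is ahead of A.

100440/1001 frames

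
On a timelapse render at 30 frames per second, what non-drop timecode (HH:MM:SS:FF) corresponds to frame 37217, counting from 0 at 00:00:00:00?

00:20:40:17

37217 ÷ 30 = 1240 full seconds, remainder 17 frames.
1240 s = 0 h 20 min 40 s.
Timecode: 00:20:40:17.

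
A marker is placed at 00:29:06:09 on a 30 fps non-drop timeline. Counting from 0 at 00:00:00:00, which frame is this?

52389

Total seconds to the label: (0 × 3600 + 29 × 60 + 6) = 1746.
Frame index = 1746 × 30 + 9 = 52389.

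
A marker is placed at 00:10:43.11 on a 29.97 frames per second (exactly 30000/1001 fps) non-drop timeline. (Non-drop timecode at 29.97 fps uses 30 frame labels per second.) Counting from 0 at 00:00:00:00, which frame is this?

frame 19301

Total seconds to the label: (0 × 3600 + 10 × 60 + 43) = 643.
Frame index = 643 × 30 + 11 = 19301.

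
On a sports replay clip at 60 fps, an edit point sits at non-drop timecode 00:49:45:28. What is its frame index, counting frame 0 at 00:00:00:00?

179128

Total seconds to the label: (0 × 3600 + 49 × 60 + 45) = 2985.
Frame index = 2985 × 60 + 28 = 179128.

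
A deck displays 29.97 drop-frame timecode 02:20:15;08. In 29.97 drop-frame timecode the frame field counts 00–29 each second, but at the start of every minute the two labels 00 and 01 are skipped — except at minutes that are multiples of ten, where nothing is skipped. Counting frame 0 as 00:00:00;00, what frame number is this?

As if non-drop at 30 labels/s: (2 × 3600 + 20 × 60 + 15) × 30 + 8 = 252458.
Minute boundaries passed: 140; those not divisible by 10: 140 − 14 = 126; dropped labels = 2 × 126 = 252.
Actual frame index = 252458 − 252 = 252206.

252206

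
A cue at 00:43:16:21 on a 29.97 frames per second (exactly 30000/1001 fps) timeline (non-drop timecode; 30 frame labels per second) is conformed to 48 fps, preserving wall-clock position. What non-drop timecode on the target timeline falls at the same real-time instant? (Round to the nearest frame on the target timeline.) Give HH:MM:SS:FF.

Source frame index: (0×3600 + 43×60 + 16) × 30 + 21 = 77901.
Real time: 77901 / (30000/1001) = 25992967/10000 s.
Target frame: (25992967/10000) × (48) = 77978901/625 ≈ 124766.242 → 124766.
At 48 labels/s: frame 124766 → 00:43:19:14.

00:43:19:14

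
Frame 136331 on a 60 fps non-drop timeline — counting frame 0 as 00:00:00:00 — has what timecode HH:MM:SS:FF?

00:37:52:11

136331 ÷ 60 = 2272 full seconds, remainder 11 frames.
2272 s = 0 h 37 min 52 s.
Timecode: 00:37:52:11.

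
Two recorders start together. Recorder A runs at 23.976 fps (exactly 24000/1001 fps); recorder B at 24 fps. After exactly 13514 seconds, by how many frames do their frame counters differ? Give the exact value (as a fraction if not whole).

A emits 24000/1001 × 13514 = 324336000/1001 frames; B emits 24 × 13514 = 324336.
Difference = 324336/1001 frames (≈ 324.0120); B is ahead of A.

324336/1001 frames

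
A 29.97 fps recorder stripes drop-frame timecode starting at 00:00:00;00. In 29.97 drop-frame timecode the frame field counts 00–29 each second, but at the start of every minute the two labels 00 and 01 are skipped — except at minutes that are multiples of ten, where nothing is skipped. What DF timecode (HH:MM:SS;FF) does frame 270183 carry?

Ten DF minutes hold 17982 frames, so frame 270183 lies in block 15 (frames 269730–287711) with 453 frames into that block.
The block's first minute is 1800 frames and the rest 1798 each; 453 frames reaches minute 0, so 15 × 18 + 0 × 2 = 270 labels have been skipped so far.
Adding those back, label number 270183 + 270 = 270453 at 30 labels/s is 9015 s + 3 f = 2 h 30 min 15 s frame 3, i.e. 02:30:15;03.

02:30:15;03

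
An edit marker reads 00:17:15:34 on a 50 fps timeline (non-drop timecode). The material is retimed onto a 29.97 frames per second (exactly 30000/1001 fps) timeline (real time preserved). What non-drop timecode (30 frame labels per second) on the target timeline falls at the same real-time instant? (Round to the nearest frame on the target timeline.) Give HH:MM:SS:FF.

00:17:14:19

Source frame index: (0×3600 + 17×60 + 15) × 50 + 34 = 51784.
Real time: 51784 / (50) = 25892/25 s.
Target frame: (25892/25) × (30000/1001) = 31070400/1001 ≈ 31039.361 → 31039.
At 30 labels/s: frame 31039 → 00:17:14:19.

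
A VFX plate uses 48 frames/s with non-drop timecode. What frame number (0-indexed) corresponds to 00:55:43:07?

160471

Total seconds to the label: (0 × 3600 + 55 × 60 + 43) = 3343.
Frame index = 3343 × 48 + 7 = 160471.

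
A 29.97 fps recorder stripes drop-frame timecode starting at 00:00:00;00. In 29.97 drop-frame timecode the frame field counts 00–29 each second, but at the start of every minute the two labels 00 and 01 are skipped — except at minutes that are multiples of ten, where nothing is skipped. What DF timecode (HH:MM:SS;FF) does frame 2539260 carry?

23:32:06;22

Each 10-minute DF block holds 10 × 60 × 30 − 9 × 2 = 17982 frames. 2539260 ÷ 17982 → 141 full blocks, remainder 3798.
Within the partial block the first minute is 1800 frames and each further minute 1798, so 2 further minute boundaries passed. Total skipped labels = 18 × 141 + 2 × 2 = 2542.
Non-drop label index = 2539260 + 2542 = 2541802; at 30 labels/s that is 23:32:06:22, i.e. DF 23:32:06;22.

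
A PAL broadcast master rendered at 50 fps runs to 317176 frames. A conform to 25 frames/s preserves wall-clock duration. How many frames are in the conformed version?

158588 frames

Target frames = source frames × (target rate / source rate) = 317176 × (25)/(50) = 317176 × 1/2 = 158588.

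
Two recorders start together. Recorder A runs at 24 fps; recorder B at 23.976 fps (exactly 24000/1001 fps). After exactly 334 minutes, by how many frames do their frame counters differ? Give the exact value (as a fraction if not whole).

334 min = 20040 s.
A emits 24 × 20040 = 480960 frames; B emits 24000/1001 × 20040 = 480960000/1001.
Difference = 480960/1001 frames (≈ 480.4795); B is behind A.

480960/1001 frames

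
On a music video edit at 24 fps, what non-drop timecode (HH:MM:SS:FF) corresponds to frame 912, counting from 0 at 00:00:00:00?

00:00:38:00

912 ÷ 24 = 38 full seconds, remainder 0 frames.
38 s = 0 h 0 min 38 s.
Timecode: 00:00:38:00.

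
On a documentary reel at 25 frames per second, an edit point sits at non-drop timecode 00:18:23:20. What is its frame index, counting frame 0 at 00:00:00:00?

Total seconds to the label: (0 × 3600 + 18 × 60 + 23) = 1103.
Frame index = 1103 × 25 + 20 = 27595.

27595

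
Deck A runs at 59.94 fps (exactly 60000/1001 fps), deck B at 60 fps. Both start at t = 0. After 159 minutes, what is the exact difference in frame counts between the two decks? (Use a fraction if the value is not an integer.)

572400/1001 frames

159 min = 9540 s.
A emits 60000/1001 × 9540 = 572400000/1001 frames; B emits 60 × 9540 = 572400.
Difference = 572400/1001 frames (≈ 571.8282); B is ahead of A.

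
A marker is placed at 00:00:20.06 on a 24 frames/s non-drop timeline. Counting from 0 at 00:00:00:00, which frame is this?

frame 486

Total seconds to the label: (0 × 3600 + 0 × 60 + 20) = 20.
Frame index = 20 × 24 + 6 = 486.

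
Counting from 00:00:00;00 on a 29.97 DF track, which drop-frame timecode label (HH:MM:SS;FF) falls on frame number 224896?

02:05:04;02

Ten DF minutes hold 17982 frames, so frame 224896 lies in block 12 (frames 215784–233765) with 9112 frames into that block.
The block's first minute is 1800 frames and the rest 1798 each; 9112 frames reaches minute 5, so 12 × 18 + 5 × 2 = 226 labels have been skipped so far.
Adding those back, label number 224896 + 226 = 225122 at 30 labels/s is 7504 s + 2 f = 2 h 5 min 4 s frame 2, i.e. 02:05:04;02.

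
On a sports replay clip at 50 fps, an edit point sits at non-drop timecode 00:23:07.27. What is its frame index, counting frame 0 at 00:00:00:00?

frame 69377

Total seconds to the label: (0 × 3600 + 23 × 60 + 7) = 1387.
Frame index = 1387 × 50 + 27 = 69377.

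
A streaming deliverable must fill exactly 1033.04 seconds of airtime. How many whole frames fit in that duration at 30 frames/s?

30991 frames

Frames = 1033.04 × 30 = 154956/5 ≈ 30991.2000.
Complete frames: 30991.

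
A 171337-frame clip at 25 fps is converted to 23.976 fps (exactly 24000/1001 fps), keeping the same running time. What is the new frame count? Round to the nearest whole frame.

164319 frames

Frames at target rate = 171337 × (24000/1001) / (25) = 164483520/1001 ≈ 164319.201.
Nearest whole frame: 164319.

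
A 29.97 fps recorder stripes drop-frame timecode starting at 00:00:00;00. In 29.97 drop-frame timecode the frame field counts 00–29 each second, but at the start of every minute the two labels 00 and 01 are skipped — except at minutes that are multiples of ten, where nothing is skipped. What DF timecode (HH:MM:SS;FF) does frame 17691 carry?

Ten DF minutes hold 17982 frames, so frame 17691 lies in block 0 (frames 0–17981) with 17691 frames into that block.
The block's first minute is 1800 frames and the rest 1798 each; 17691 frames reaches minute 9, so 0 × 18 + 9 × 2 = 18 labels have been skipped so far.
Adding those back, label number 17691 + 18 = 17709 at 30 labels/s is 590 s + 9 f = 0 h 9 min 50 s frame 9, i.e. 00:09:50;09.

00:09:50;09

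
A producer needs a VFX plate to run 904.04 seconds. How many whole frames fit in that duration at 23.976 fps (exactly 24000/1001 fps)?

21675 frames

Frames = 904.04 × 24000/1001 = 21696960/1001 ≈ 21675.2847.
Complete frames: 21675.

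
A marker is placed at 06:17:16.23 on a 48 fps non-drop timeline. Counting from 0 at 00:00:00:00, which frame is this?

1086551

Total seconds to the label: (6 × 3600 + 17 × 60 + 16) = 22636.
Frame index = 22636 × 48 + 23 = 1086551.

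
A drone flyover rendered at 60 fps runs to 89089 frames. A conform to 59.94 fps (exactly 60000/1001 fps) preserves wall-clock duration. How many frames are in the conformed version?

Target frames = source frames × (target rate / source rate) = 89089 × (60000/1001)/(60) = 89089 × 1000/1001 = 89000.

89000 frames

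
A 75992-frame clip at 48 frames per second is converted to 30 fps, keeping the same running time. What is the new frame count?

Target frames = source frames × (target rate / source rate) = 75992 × (30)/(48) = 75992 × 5/8 = 47495.

47495 frames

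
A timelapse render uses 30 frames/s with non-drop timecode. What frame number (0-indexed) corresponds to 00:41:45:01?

Total seconds to the label: (0 × 3600 + 41 × 60 + 45) = 2505.
Frame index = 2505 × 30 + 1 = 75151.

75151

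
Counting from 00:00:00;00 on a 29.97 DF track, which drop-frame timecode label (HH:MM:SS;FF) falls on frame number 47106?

Each 10-minute DF block holds 10 × 60 × 30 − 9 × 2 = 17982 frames. 47106 ÷ 17982 → 2 full blocks, remainder 11142.
Within the partial block the first minute is 1800 frames and each further minute 1798, so 6 further minute boundaries passed. Total skipped labels = 18 × 2 + 2 × 6 = 48.
Non-drop label index = 47106 + 48 = 47154; at 30 labels/s that is 00:26:11:24, i.e. DF 00:26:11;24.

00:26:11;24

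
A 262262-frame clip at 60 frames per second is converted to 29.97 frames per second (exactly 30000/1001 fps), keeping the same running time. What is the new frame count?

Target frames = source frames × (target rate / source rate) = 262262 × (30000/1001)/(60) = 262262 × 500/1001 = 131000.

131000 frames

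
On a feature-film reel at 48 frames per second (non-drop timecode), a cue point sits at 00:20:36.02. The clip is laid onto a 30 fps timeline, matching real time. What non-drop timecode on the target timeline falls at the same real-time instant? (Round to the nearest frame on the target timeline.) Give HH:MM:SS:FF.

Source frame index: (0×3600 + 20×60 + 36) × 48 + 2 = 59330.
Real time: 59330 / (48) = 29665/24 s.
Target frame: (29665/24) × (30) = 148325/4 ≈ 37081.250 → 37081.
At 30 labels/s: frame 37081 → 00:20:36:01.

00:20:36:01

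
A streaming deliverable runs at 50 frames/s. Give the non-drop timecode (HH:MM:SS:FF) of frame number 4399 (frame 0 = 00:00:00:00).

00:01:27:49

4399 ÷ 50 = 87 full seconds, remainder 49 frames.
87 s = 0 h 1 min 27 s.
Timecode: 00:01:27:49.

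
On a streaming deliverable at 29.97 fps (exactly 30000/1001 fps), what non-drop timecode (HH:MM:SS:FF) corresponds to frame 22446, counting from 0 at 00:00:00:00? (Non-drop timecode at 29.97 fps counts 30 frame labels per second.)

22446 ÷ 30 = 748 full seconds, remainder 6 frames.
748 s = 0 h 12 min 28 s.
Timecode: 00:12:28:06.

00:12:28:06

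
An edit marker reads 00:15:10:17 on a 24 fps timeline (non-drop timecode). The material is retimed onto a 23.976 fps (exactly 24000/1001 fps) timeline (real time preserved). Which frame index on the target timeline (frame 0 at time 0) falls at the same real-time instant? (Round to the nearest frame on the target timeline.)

frame 21835

Source frame index: (0×3600 + 15×60 + 10) × 24 + 17 = 21857.
Real time: 21857 / (24) = 21857/24 s.
Target frame: (21857/24) × (24000/1001) = 1987000/91 ≈ 21835.165 → 21835.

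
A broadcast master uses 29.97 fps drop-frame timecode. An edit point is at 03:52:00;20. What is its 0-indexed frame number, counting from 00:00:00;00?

As if non-drop at 30 labels/s: (3 × 3600 + 52 × 60 + 0) × 30 + 20 = 417620.
Minute boundaries passed: 232; those not divisible by 10: 232 − 23 = 209; dropped labels = 2 × 209 = 418.
Actual frame index = 417620 − 418 = 417202.

417202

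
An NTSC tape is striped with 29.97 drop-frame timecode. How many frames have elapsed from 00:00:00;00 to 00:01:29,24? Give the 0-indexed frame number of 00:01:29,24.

2692

Complete 10-minute blocks: 0, each 17982 frames → 0.
Remaining 1 whole minute in the current block: 1800 + 0 × 1798 = 1800 frames.
Within the current minute: 29 × 30 + 24 − 2 = 892 (labels ;00/;01 skipped at this minute). Total = 0 + 1800 + 892 = 2692.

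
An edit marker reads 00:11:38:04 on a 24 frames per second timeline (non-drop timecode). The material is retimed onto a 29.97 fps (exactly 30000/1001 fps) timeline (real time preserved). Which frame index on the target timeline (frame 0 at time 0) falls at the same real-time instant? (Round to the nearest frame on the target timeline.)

frame 20924

Source frame index: (0×3600 + 11×60 + 38) × 24 + 4 = 16756.
Real time: 16756 / (24) = 4189/6 s.
Target frame: (4189/6) × (30000/1001) = 20945000/1001 ≈ 20924.076 → 20924.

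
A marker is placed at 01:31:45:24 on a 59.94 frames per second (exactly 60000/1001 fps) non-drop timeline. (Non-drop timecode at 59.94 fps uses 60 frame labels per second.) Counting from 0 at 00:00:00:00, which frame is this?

Total seconds to the label: (1 × 3600 + 31 × 60 + 45) = 5505.
Frame index = 5505 × 60 + 24 = 330324.

330324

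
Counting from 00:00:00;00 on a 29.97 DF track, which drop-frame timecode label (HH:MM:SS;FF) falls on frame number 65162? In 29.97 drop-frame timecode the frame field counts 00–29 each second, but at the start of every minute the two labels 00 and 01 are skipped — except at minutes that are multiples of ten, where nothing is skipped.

Each 10-minute DF block holds 10 × 60 × 30 − 9 × 2 = 17982 frames. 65162 ÷ 17982 → 3 full blocks, remainder 11216.
Within the partial block the first minute is 1800 frames and each further minute 1798, so 6 further minute boundaries passed. Total skipped labels = 18 × 3 + 2 × 6 = 66.
Non-drop label index = 65162 + 66 = 65228; at 30 labels/s that is 00:36:14:08, i.e. DF 00:36:14;08.

00:36:14;08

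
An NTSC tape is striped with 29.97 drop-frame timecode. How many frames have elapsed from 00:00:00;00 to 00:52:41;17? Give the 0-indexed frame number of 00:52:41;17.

As if non-drop at 30 labels/s: (0 × 3600 + 52 × 60 + 41) × 30 + 17 = 94847.
Minute boundaries passed: 52; those not divisible by 10: 52 − 5 = 47; dropped labels = 2 × 47 = 94.
Actual frame index = 94847 − 94 = 94753.

94753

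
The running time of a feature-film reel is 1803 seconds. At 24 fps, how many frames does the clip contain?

43272 frames

Frames = 1803 × 24 = 43272.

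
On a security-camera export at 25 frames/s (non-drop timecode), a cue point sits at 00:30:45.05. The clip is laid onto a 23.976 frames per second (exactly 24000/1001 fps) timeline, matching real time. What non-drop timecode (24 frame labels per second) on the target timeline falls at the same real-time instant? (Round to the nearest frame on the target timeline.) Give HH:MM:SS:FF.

00:30:43:09

Source frame index: (0×3600 + 30×60 + 45) × 25 + 5 = 46130.
Real time: 46130 / (25) = 9226/5 s.
Target frame: (9226/5) × (24000/1001) = 6326400/143 ≈ 44240.559 → 44241.
At 24 labels/s: frame 44241 → 00:30:43:09.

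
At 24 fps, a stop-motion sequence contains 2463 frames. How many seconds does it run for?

102.625 seconds

Running time = 2463 / (24) = 102.625 s.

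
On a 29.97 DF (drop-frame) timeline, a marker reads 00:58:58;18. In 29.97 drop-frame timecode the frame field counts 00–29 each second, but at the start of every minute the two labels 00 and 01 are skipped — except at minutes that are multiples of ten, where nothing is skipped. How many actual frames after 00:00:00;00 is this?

Complete 10-minute blocks: 5, each 17982 frames → 89910.
Remaining 8 whole minutes in the current block: 1800 + 7 × 1798 = 14386 frames.
Within the current minute: 58 × 30 + 18 − 2 = 1756 (labels ;00/;01 skipped at this minute). Total = 89910 + 14386 + 1756 = 106052.

106052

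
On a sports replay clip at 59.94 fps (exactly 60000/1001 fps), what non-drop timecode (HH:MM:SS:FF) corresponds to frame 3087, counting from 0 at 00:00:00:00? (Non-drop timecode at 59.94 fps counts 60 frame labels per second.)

00:00:51:27

3087 ÷ 60 = 51 full seconds, remainder 27 frames.
51 s = 0 h 0 min 51 s.
Timecode: 00:00:51:27.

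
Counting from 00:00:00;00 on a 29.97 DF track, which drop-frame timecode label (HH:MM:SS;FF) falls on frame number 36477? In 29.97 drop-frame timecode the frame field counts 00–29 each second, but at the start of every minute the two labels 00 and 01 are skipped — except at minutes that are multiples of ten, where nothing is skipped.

Each 10-minute DF block holds 10 × 60 × 30 − 9 × 2 = 17982 frames. 36477 ÷ 17982 → 2 full blocks, remainder 513.
Within the partial block the first minute is 1800 frames and each further minute 1798, so 0 further minute boundaries passed. Total skipped labels = 18 × 2 + 2 × 0 = 36.
Non-drop label index = 36477 + 36 = 36513; at 30 labels/s that is 00:20:17:03, i.e. DF 00:20:17;03.

00:20:17;03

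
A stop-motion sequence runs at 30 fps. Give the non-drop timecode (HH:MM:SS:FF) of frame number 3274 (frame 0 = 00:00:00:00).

00:01:49:04

3274 ÷ 30 = 109 full seconds, remainder 4 frames.
109 s = 0 h 1 min 49 s.
Timecode: 00:01:49:04.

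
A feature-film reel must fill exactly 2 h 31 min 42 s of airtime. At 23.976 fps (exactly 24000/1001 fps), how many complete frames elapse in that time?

218229 frames

2 h 31 min 42 s = 9102 s.
Frames = 9102 × 24000/1001 = 218448000/1001 ≈ 218229.7702.
Complete frames: 218229.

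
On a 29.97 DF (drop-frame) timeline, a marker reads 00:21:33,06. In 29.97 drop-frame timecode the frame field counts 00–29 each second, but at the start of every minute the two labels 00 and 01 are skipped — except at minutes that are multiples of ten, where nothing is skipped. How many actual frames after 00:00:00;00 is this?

As if non-drop at 30 labels/s: (0 × 3600 + 21 × 60 + 33) × 30 + 6 = 38796.
Minute boundaries passed: 21; those not divisible by 10: 21 − 2 = 19; dropped labels = 2 × 19 = 38.
Actual frame index = 38796 − 38 = 38758.

38758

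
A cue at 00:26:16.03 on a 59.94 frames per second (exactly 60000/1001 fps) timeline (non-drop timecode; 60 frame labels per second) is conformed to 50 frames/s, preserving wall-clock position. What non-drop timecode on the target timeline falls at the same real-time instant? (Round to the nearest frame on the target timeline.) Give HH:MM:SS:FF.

00:26:17:31

Source frame index: (0×3600 + 26×60 + 16) × 60 + 3 = 94563.
Real time: 94563 / (60000/1001) = 31552521/20000 s.
Target frame: (31552521/20000) × (50) = 31552521/400 ≈ 78881.303 → 78881.
At 50 labels/s: frame 78881 → 00:26:17:31.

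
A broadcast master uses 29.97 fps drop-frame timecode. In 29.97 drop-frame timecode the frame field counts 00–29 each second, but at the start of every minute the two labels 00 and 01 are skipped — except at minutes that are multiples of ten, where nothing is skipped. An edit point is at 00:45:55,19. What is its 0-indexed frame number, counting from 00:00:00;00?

Complete 10-minute blocks: 4, each 17982 frames → 71928.
Remaining 5 whole minutes in the current block: 1800 + 4 × 1798 = 8992 frames.
Within the current minute: 55 × 30 + 19 − 2 = 1667 (labels ;00/;01 skipped at this minute). Total = 71928 + 8992 + 1667 = 82587.

82587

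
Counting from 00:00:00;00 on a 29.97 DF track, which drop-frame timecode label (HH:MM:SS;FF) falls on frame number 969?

Each 10-minute DF block holds 10 × 60 × 30 − 9 × 2 = 17982 frames. 969 ÷ 17982 → 0 full blocks, remainder 969.
Within the partial block the first minute is 1800 frames and each further minute 1798, so 0 further minute boundaries passed. Total skipped labels = 18 × 0 + 2 × 0 = 0.
Non-drop label index = 969 + 0 = 969; at 30 labels/s that is 00:00:32:09, i.e. DF 00:00:32;09.

00:00:32;09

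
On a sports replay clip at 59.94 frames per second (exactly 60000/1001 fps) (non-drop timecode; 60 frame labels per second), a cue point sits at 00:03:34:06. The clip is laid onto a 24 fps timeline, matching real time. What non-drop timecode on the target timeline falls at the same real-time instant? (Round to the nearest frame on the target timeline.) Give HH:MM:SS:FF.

00:03:34:08

Source frame index: (0×3600 + 3×60 + 34) × 60 + 6 = 12846.
Real time: 12846 / (60000/1001) = 2143141/10000 s.
Target frame: (2143141/10000) × (24) = 6429423/1250 ≈ 5143.538 → 5144.
At 24 labels/s: frame 5144 → 00:03:34:08.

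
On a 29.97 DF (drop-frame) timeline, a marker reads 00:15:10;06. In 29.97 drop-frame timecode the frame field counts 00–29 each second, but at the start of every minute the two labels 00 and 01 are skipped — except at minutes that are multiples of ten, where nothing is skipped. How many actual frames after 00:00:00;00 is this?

As if non-drop at 30 labels/s: (0 × 3600 + 15 × 60 + 10) × 30 + 6 = 27306.
Minute boundaries passed: 15; those not divisible by 10: 15 − 1 = 14; dropped labels = 2 × 14 = 28.
Actual frame index = 27306 − 28 = 27278.

27278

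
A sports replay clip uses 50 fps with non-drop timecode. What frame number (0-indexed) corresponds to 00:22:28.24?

frame 67424

Total seconds to the label: (0 × 3600 + 22 × 60 + 28) = 1348.
Frame index = 1348 × 50 + 24 = 67424.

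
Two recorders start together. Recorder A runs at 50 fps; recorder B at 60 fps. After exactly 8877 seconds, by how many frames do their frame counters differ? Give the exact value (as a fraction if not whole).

88770 frames

A emits 50 × 8877 = 443850 frames; B emits 60 × 8877 = 532620.
Difference = 88770 frames; B is ahead of A.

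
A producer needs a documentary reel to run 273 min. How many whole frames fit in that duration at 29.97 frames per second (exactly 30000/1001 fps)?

490909 frames

273 min = 16380 s.
Frames = 16380 × 30000/1001 = 5400000/11 ≈ 490909.0909.
Complete frames: 490909.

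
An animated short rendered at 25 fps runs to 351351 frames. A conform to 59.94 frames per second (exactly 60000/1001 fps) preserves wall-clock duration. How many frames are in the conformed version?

842400 frames

Target frames = source frames × (target rate / source rate) = 351351 × (60000/1001)/(25) = 351351 × 2400/1001 = 842400.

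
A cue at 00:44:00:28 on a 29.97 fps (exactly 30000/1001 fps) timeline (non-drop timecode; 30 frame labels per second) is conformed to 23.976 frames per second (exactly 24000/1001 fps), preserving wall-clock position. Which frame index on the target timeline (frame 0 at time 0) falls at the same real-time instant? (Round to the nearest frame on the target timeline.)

Source frame index: (0×3600 + 44×60 + 0) × 30 + 28 = 79228.
Real time: 79228 / (30000/1001) = 19826807/7500 s.
Target frame: (19826807/7500) × (24000/1001) = 316912/5 ≈ 63382.400 → 63382.

frame 63382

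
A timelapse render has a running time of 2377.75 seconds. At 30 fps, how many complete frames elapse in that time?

71332 frames

Frames = 2377.75 × 30 = 142665/2 ≈ 71332.5000.
Complete frames: 71332.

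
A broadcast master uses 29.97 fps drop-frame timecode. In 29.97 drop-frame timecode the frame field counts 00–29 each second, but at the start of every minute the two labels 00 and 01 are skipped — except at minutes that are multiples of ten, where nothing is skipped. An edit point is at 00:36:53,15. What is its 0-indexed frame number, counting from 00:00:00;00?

Complete 10-minute blocks: 3, each 17982 frames → 53946.
Remaining 6 whole minutes in the current block: 1800 + 5 × 1798 = 10790 frames.
Within the current minute: 53 × 30 + 15 − 2 = 1603 (labels ;00/;01 skipped at this minute). Total = 53946 + 10790 + 1603 = 66339.

66339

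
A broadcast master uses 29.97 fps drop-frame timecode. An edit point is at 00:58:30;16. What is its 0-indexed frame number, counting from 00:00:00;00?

As if non-drop at 30 labels/s: (0 × 3600 + 58 × 60 + 30) × 30 + 16 = 105316.
Minute boundaries passed: 58; those not divisible by 10: 58 − 5 = 53; dropped labels = 2 × 53 = 106.
Actual frame index = 105316 − 106 = 105210.

105210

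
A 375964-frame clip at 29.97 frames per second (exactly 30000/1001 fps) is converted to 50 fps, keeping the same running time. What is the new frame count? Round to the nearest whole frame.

Frames at target rate = 375964 × (50) / (30000/1001) = 94084991/150 ≈ 627233.273.
Nearest whole frame: 627233.

627233 frames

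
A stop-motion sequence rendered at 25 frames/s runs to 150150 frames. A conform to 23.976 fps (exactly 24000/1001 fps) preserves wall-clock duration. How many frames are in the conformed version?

144000 frames

Target frames = source frames × (target rate / source rate) = 150150 × (24000/1001)/(25) = 150150 × 960/1001 = 144000.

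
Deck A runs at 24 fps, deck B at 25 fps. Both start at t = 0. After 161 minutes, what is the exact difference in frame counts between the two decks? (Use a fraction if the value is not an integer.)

9660 frames

161 min = 9660 s.
A emits 24 × 9660 = 231840 frames; B emits 25 × 9660 = 241500.
Difference = 9660 frames; B is ahead of A.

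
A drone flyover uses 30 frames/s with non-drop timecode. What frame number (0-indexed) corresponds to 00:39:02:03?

Total seconds to the label: (0 × 3600 + 39 × 60 + 2) = 2342.
Frame index = 2342 × 30 + 3 = 70263.

frame 70263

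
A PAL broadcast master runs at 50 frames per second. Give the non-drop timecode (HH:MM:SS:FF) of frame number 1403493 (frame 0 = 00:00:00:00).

1403493 ÷ 50 = 28069 full seconds, remainder 43 frames.
28069 s = 7 h 47 min 49 s.
Timecode: 07:47:49:43.

07:47:49:43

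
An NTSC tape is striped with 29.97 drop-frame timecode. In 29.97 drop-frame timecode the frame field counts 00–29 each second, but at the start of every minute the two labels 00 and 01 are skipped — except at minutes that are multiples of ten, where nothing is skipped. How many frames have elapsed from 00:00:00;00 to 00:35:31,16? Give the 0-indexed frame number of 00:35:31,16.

Complete 10-minute blocks: 3, each 17982 frames → 53946.
Remaining 5 whole minutes in the current block: 1800 + 4 × 1798 = 8992 frames.
Within the current minute: 31 × 30 + 16 − 2 = 944 (labels ;00/;01 skipped at this minute). Total = 53946 + 8992 + 944 = 63882.

63882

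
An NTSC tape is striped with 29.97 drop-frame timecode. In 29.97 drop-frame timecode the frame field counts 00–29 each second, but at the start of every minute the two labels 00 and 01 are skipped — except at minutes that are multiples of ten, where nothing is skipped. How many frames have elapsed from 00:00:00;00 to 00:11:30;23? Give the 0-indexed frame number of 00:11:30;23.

As if non-drop at 30 labels/s: (0 × 3600 + 11 × 60 + 30) × 30 + 23 = 20723.
Minute boundaries passed: 11; those not divisible by 10: 11 − 1 = 10; dropped labels = 2 × 10 = 20.
Actual frame index = 20723 − 20 = 20703.

20703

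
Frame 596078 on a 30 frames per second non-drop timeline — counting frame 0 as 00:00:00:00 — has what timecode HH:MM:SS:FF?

05:31:09:08

596078 ÷ 30 = 19869 full seconds, remainder 8 frames.
19869 s = 5 h 31 min 9 s.
Timecode: 05:31:09:08.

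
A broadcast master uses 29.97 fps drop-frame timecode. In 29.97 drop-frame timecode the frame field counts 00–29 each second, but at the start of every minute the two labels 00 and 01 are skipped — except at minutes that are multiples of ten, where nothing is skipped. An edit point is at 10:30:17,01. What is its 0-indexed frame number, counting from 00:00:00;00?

As if non-drop at 30 labels/s: (10 × 3600 + 30 × 60 + 17) × 30 + 1 = 1134511.
Minute boundaries passed: 630; those not divisible by 10: 630 − 63 = 567; dropped labels = 2 × 567 = 1134.
Actual frame index = 1134511 − 1134 = 1133377.

1133377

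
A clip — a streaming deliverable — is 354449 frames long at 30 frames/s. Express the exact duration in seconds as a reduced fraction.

354449/30 seconds

Running time = 354449 ÷ (30) = 354449 × 1/30 = 354449/30 s.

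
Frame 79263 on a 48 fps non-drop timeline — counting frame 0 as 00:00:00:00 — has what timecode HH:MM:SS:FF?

79263 ÷ 48 = 1651 full seconds, remainder 15 frames.
1651 s = 0 h 27 min 31 s.
Timecode: 00:27:31:15.

00:27:31:15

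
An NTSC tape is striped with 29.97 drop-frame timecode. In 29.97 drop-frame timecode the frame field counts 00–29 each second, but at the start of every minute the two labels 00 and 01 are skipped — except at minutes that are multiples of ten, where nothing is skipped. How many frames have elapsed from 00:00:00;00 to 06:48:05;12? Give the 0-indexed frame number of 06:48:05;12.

Complete 10-minute blocks: 40, each 17982 frames → 719280.
Remaining 8 whole minutes in the current block: 1800 + 7 × 1798 = 14386 frames.
Within the current minute: 5 × 30 + 12 − 2 = 160 (labels ;00/;01 skipped at this minute). Total = 719280 + 14386 + 160 = 733826.

733826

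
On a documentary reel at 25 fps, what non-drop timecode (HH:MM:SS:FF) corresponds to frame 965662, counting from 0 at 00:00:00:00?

10:43:46:12

965662 ÷ 25 = 38626 full seconds, remainder 12 frames.
38626 s = 10 h 43 min 46 s.
Timecode: 10:43:46:12.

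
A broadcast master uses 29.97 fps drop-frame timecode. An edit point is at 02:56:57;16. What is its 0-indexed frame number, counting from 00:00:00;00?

As if non-drop at 30 labels/s: (2 × 3600 + 56 × 60 + 57) × 30 + 16 = 318526.
Minute boundaries passed: 176; those not divisible by 10: 176 − 17 = 159; dropped labels = 2 × 159 = 318.
Actual frame index = 318526 − 318 = 318208.

318208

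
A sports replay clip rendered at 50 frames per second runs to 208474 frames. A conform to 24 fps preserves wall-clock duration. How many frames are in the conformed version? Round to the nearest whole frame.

100068 frames

Frames at target rate = 208474 × (24) / (50) = 2501688/25 ≈ 100067.520.
Nearest whole frame: 100068.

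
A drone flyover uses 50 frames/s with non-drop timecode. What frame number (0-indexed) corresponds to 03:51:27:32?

694382

Total seconds to the label: (3 × 3600 + 51 × 60 + 27) = 13887.
Frame index = 13887 × 50 + 32 = 694382.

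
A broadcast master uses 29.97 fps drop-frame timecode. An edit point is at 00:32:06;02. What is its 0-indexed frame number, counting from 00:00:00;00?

As if non-drop at 30 labels/s: (0 × 3600 + 32 × 60 + 6) × 30 + 2 = 57782.
Minute boundaries passed: 32; those not divisible by 10: 32 − 3 = 29; dropped labels = 2 × 29 = 58.
Actual frame index = 57782 − 58 = 57724.

57724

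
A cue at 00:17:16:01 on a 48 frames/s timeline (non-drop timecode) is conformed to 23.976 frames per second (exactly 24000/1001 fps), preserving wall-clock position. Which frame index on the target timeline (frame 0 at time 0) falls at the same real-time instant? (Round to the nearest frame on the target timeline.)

frame 24840

Source frame index: (0×3600 + 17×60 + 16) × 48 + 1 = 49729.
Real time: 49729 / (48) = 49729/48 s.
Target frame: (49729/48) × (24000/1001) = 24864500/1001 ≈ 24839.660 → 24840.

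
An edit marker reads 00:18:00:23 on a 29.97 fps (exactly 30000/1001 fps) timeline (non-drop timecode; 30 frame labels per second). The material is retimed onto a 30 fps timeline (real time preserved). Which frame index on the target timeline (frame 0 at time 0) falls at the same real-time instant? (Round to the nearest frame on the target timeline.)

frame 32455

Source frame index: (0×3600 + 18×60 + 0) × 30 + 23 = 32423.
Real time: 32423 / (30000/1001) = 32455423/30000 s.
Target frame: (32455423/30000) × (30) = 32455423/1000 ≈ 32455.423 → 32455.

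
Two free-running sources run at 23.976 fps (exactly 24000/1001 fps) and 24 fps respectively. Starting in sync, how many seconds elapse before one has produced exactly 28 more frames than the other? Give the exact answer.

7007/6 seconds

The gap grows by |24 − 24000/1001| = 24/1001 frames per second.
Time for a 28-frame gap: 28 ÷ (24/1001) = 7007/6 s.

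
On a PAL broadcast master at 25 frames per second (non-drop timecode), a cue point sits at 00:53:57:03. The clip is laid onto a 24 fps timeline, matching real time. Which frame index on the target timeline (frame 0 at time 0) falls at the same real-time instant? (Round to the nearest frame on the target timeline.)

frame 77691

Source frame index: (0×3600 + 53×60 + 57) × 25 + 3 = 80928.
Real time: 80928 / (25) = 80928/25 s.
Target frame: (80928/25) × (24) = 1942272/25 ≈ 77690.880 → 77691.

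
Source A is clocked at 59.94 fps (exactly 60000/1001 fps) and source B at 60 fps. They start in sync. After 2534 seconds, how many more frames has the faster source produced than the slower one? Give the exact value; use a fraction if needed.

21720/143 frames

A emits 60000/1001 × 2534 = 21720000/143 frames; B emits 60 × 2534 = 152040.
Difference = 21720/143 frames (≈ 151.8881); B is ahead of A.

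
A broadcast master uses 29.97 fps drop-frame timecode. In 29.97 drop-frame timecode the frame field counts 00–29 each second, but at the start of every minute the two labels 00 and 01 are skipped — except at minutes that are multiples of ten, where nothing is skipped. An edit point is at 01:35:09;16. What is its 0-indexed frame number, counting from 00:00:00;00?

As if non-drop at 30 labels/s: (1 × 3600 + 35 × 60 + 9) × 30 + 16 = 171286.
Minute boundaries passed: 95; those not divisible by 10: 95 − 9 = 86; dropped labels = 2 × 86 = 172.
Actual frame index = 171286 − 172 = 171114.

171114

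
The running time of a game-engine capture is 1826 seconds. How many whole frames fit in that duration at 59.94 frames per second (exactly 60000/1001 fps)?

Frames = 1826 × 60000/1001 = 9960000/91 ≈ 109450.5495.
Complete frames: 109450.

109450 frames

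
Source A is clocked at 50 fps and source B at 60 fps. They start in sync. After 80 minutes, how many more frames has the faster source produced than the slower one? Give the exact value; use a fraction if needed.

80 min = 4800 s.
A emits 50 × 4800 = 240000 frames; B emits 60 × 4800 = 288000.
Difference = 48000 frames; B is ahead of A.

48000 frames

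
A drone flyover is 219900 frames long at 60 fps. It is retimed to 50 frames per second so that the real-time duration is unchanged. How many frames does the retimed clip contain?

Target frames = source frames × (target rate / source rate) = 219900 × (50)/(60) = 219900 × 5/6 = 183250.

183250 frames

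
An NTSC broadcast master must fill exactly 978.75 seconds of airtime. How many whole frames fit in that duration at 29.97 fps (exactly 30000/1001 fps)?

29333 frames

Frames = 978.75 × 30000/1001 = 29362500/1001 ≈ 29333.1668.
Complete frames: 29333.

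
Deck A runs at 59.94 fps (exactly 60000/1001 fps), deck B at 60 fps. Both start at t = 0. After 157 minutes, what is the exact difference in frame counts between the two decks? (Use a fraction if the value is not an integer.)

157 min = 9420 s.
A emits 60000/1001 × 9420 = 565200000/1001 frames; B emits 60 × 9420 = 565200.
Difference = 565200/1001 frames (≈ 564.6354); B is ahead of A.

565200/1001 frames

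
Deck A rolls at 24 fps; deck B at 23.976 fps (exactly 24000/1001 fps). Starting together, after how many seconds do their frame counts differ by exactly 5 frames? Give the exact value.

5005/24 seconds

The gap grows by |24000/1001 − 24| = 24/1001 frames per second.
Time for a 5-frame gap: 5 ÷ (24/1001) = 5005/24 s.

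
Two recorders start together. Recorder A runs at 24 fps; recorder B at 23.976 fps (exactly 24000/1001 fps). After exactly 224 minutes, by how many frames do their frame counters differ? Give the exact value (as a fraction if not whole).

46080/143 frames

224 min = 13440 s.
A emits 24 × 13440 = 322560 frames; B emits 24000/1001 × 13440 = 46080000/143.
Difference = 46080/143 frames (≈ 322.2378); B is behind A.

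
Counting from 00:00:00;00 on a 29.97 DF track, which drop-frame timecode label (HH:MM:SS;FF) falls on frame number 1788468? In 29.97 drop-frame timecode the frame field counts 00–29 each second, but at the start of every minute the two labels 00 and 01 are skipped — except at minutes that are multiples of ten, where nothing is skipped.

Ten DF minutes hold 17982 frames, so frame 1788468 lies in block 99 (frames 1780218–1798199) with 8250 frames into that block.
The block's first minute is 1800 frames and the rest 1798 each; 8250 frames reaches minute 4, so 99 × 18 + 4 × 2 = 1790 labels have been skipped so far.
Adding those back, label number 1788468 + 1790 = 1790258 at 30 labels/s is 59675 s + 8 f = 16 h 34 min 35 s frame 8, i.e. 16:34:35;08.

16:34:35;08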